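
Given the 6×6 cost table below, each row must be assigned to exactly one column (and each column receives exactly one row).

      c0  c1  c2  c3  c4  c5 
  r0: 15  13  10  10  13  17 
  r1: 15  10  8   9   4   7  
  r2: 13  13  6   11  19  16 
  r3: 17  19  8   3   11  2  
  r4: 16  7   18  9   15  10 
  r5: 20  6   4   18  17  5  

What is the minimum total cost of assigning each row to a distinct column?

Minimum assignment cost: 40

one of 2 optimal assignments: row0→col0 (cost 15), row1→col4 (cost 4), row2→col2 (cost 6), row3→col3 (cost 3), row4→col1 (cost 7), row5→col5 (cost 5)
total = 15 + 4 + 6 + 3 + 7 + 5 = 40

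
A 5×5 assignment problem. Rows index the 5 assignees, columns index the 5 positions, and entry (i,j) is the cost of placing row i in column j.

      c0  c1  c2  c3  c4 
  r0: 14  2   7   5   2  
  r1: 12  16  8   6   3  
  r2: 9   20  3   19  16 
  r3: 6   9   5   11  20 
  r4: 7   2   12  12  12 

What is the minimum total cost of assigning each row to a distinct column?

one of 2 optimal assignments: row0→col3 (cost 5), row1→col4 (cost 3), row2→col2 (cost 3), row3→col0 (cost 6), row4→col1 (cost 2)
total = 5 + 3 + 3 + 6 + 2 = 19

Minimum assignment cost: 19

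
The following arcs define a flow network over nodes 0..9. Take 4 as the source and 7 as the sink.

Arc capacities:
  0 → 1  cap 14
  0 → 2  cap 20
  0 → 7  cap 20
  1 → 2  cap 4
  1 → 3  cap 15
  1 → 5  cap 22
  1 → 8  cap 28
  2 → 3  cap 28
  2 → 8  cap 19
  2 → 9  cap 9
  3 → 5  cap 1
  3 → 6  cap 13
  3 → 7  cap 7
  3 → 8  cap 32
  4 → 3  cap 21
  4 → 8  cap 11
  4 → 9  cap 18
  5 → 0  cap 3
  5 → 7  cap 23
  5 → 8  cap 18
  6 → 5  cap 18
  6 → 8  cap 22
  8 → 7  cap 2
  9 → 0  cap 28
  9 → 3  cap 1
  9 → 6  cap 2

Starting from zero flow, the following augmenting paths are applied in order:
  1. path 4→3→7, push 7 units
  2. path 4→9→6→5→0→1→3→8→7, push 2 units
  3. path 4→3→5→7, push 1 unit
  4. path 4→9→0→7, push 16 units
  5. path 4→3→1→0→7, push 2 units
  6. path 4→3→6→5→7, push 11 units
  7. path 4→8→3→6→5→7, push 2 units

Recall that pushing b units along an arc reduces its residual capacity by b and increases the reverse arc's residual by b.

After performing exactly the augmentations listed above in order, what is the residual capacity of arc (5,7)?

after path 1 (4→3→7, push 7): res(5,7)=23
after path 2 (4→9→6→5→0→1→3→8→7, push 2): res(5,7)=23
after path 3 (4→3→5→7, push 1): res(5,7)=22
after path 4 (4→9→0→7, push 16): res(5,7)=22
after path 5 (4→3→1→0→7, push 2): res(5,7)=22
after path 6 (4→3→6→5→7, push 11): res(5,7)=11
after path 7 (4→8→3→6→5→7, push 2): res(5,7)=9

Residual capacity of (5,7): 9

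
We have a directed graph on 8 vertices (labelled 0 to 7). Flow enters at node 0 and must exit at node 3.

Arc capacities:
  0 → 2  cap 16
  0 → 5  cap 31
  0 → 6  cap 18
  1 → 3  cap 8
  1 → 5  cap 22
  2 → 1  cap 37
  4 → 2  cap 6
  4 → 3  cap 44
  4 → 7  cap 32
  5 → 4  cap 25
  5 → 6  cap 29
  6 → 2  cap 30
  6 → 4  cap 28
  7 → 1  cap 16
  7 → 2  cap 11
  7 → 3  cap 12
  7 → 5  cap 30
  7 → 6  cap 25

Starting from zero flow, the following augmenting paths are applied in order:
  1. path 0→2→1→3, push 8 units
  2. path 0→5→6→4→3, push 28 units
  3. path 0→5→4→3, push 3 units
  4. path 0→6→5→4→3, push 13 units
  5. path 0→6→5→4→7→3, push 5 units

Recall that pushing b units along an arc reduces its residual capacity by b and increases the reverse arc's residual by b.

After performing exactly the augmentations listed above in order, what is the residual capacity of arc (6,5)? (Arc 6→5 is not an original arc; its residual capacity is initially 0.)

after path 1 (0→2→1→3, push 8): res(6,5)=0
after path 2 (0→5→6→4→3, push 28): res(6,5)=28
after path 3 (0→5→4→3, push 3): res(6,5)=28
after path 4 (0→6→5→4→3, push 13): res(6,5)=15
after path 5 (0→6→5→4→7→3, push 5): res(6,5)=10

Residual capacity of (6,5): 10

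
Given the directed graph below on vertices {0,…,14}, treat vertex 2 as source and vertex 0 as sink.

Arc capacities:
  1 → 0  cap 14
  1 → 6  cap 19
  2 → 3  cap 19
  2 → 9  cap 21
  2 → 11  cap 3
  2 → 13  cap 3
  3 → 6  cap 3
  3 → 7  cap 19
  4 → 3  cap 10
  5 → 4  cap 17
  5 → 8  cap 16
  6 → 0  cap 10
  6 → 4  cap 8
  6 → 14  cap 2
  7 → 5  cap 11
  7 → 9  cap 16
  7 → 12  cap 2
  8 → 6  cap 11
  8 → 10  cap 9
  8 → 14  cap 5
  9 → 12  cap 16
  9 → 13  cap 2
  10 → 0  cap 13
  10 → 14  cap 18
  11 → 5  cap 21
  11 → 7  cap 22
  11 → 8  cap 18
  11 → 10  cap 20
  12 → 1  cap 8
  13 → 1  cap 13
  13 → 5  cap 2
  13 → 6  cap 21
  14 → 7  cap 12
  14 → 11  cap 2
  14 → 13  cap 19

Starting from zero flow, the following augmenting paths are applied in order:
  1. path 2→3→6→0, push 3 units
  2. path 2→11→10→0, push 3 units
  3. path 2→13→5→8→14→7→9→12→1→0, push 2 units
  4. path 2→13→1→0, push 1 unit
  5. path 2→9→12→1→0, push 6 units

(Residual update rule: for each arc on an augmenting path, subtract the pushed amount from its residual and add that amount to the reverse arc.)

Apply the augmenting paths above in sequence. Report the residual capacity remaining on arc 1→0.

Residual capacity of (1,0): 5

after path 1 (2→3→6→0, push 3): res(1,0)=14
after path 2 (2→11→10→0, push 3): res(1,0)=14
after path 3 (2→13→5→8→14→7→9→12→1→0, push 2): res(1,0)=12
after path 4 (2→13→1→0, push 1): res(1,0)=11
after path 5 (2→9→12→1→0, push 6): res(1,0)=5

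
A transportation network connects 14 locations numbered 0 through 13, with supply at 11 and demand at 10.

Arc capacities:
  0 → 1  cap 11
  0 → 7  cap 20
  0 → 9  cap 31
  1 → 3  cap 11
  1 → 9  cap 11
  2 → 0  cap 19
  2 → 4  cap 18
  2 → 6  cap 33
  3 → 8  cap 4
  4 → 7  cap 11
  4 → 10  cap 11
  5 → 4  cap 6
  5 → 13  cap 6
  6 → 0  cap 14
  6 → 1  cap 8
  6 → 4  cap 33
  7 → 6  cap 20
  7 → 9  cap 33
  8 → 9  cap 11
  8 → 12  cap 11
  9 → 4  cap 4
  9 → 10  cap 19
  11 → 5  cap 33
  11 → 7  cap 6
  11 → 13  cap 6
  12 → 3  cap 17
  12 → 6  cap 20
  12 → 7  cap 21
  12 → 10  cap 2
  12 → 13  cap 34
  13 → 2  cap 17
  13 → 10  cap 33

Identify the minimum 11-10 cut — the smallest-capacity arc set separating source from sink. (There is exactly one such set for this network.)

augment #1: 11→13→10 push 6
augment #2: 11→5→4→10 push 6
augment #3: 11→5→13→10 push 6
augment #4: 11→7→9→10 push 6
max flow = 24; residual-reachable set from 11 gives S-side
cut edges (S→T): {(5,4), (5,13), (11,7), (11,13)} total cap 24

Min-cut arcs: {(5,4), (5,13), (11,7), (11,13)} (total capacity 24)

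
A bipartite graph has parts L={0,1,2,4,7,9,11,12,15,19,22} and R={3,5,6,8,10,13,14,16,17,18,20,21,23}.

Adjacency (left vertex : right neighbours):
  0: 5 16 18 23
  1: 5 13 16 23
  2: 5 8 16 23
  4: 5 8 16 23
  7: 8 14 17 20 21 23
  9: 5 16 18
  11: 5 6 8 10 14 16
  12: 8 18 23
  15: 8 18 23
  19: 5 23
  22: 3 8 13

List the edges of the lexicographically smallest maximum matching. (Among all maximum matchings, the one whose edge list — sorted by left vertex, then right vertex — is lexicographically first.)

|M| = 9 (so the lex-smallest maximum matching has 9 edges)
process left vertices in ascending order; for each, take the smallest-labelled available neighbour that still permits 9 edges overall, or leave it unmatched if none does
lex-smallest matching: {0-5, 1-13, 2-8, 4-16, 7-14, 9-18, 11-6, 12-23, 22-3}

Lex-smallest maximum matching: {(0,5), (1,13), (2,8), (4,16), (7,14), (9,18), (11,6), (12,23), (22,3)}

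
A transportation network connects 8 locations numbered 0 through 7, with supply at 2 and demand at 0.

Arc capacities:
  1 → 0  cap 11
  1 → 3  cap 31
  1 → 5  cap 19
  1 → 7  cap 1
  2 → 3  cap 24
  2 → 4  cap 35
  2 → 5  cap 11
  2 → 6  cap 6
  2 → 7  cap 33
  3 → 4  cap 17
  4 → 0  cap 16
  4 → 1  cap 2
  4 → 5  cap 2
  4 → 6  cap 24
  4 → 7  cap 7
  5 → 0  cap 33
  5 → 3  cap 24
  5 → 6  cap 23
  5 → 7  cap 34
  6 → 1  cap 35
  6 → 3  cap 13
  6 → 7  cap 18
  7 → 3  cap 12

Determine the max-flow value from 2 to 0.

Maximum flow value: 59

augment #1: 2→4→0 bottleneck 16, total now 16
augment #2: 2→5→0 bottleneck 11, total now 27
augment #3: 2→4→1→0 bottleneck 2, total now 29
augment #4: 2→4→5→0 bottleneck 2, total now 31
augment #5: 2→6→1→0 bottleneck 6, total now 37
augment #6: 2→4→6→1→0 bottleneck 3, total now 40
augment #7: 2→4→6→1→5→0 bottleneck 12, total now 52
augment #8: 2→3→4→6→1→5→0 bottleneck 7, total now 59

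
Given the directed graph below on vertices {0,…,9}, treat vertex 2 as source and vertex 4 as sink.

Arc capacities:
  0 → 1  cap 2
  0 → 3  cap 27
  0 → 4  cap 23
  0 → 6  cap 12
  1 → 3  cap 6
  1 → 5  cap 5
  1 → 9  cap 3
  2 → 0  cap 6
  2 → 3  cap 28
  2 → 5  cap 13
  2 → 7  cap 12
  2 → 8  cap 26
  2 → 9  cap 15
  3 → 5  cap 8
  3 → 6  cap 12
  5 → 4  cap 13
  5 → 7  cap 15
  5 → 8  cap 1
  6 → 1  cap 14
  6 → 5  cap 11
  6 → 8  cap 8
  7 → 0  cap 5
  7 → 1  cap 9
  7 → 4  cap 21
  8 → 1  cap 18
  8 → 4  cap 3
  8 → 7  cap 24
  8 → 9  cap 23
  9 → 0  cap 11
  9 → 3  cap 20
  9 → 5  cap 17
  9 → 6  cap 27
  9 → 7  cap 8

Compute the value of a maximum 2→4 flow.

Maximum flow value: 59

augment #1: 2→0→4 bottleneck 6, total now 6
augment #2: 2→5→4 bottleneck 13, total now 19
augment #3: 2→7→4 bottleneck 12, total now 31
augment #4: 2→8→4 bottleneck 3, total now 34
augment #5: 2→8→7→4 bottleneck 9, total now 43
augment #6: 2→9→0→4 bottleneck 11, total now 54
augment #7: 2→8→7→0→4 bottleneck 5, total now 59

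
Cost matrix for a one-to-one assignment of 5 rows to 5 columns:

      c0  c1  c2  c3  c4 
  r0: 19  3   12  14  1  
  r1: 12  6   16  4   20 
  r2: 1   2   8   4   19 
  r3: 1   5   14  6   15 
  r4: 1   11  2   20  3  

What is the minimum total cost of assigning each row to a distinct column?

Minimum assignment cost: 10

optimal assignment: row0→col4 (cost 1), row1→col3 (cost 4), row2→col1 (cost 2), row3→col0 (cost 1), row4→col2 (cost 2)
total = 1 + 4 + 2 + 1 + 2 = 10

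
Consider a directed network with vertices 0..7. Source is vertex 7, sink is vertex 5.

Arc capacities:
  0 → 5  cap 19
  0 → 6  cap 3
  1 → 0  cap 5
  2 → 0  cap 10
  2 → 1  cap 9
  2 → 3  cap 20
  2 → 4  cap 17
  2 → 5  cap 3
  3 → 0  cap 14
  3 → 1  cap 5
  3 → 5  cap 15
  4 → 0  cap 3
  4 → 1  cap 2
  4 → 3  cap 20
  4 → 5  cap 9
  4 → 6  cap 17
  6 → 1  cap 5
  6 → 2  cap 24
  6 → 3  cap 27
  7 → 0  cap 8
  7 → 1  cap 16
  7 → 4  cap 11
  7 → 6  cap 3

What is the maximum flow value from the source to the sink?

Maximum flow value: 27

augment #1: 7→0→5 bottleneck 8, total now 8
augment #2: 7→4→5 bottleneck 9, total now 17
augment #3: 7→1→0→5 bottleneck 5, total now 22
augment #4: 7→4→0→5 bottleneck 2, total now 24
augment #5: 7→6→2→5 bottleneck 3, total now 27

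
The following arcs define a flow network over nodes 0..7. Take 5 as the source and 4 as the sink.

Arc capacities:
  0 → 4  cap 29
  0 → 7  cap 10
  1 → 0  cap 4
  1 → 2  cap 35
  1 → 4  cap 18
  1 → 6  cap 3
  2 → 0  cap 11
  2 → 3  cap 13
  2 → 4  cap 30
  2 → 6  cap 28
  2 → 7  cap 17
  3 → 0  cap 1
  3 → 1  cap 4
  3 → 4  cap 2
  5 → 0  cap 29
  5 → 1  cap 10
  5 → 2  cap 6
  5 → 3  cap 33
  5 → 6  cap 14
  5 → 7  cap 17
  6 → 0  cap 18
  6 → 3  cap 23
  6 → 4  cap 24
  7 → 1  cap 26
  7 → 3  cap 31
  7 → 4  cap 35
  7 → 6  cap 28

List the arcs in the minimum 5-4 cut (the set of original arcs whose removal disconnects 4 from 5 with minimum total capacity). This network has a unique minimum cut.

Min-cut arcs: {(3,0), (3,1), (3,4), (5,0), (5,1), (5,2), (5,6), (5,7)} (total capacity 83)

augment #1: 5→0→4 push 29
augment #2: 5→1→4 push 10
augment #3: 5→2→4 push 6
augment #4: 5→3→4 push 2
augment #5: 5→6→4 push 14
augment #6: 5→7→4 push 17
augment #7: 5→3→1→4 push 4
augment #8: 5→3→0→7→4 push 1
max flow = 83; residual-reachable set from 5 gives S-side
cut edges (S→T): {(3,0), (3,1), (3,4), (5,0), (5,1), (5,2), (5,6), (5,7)} total cap 83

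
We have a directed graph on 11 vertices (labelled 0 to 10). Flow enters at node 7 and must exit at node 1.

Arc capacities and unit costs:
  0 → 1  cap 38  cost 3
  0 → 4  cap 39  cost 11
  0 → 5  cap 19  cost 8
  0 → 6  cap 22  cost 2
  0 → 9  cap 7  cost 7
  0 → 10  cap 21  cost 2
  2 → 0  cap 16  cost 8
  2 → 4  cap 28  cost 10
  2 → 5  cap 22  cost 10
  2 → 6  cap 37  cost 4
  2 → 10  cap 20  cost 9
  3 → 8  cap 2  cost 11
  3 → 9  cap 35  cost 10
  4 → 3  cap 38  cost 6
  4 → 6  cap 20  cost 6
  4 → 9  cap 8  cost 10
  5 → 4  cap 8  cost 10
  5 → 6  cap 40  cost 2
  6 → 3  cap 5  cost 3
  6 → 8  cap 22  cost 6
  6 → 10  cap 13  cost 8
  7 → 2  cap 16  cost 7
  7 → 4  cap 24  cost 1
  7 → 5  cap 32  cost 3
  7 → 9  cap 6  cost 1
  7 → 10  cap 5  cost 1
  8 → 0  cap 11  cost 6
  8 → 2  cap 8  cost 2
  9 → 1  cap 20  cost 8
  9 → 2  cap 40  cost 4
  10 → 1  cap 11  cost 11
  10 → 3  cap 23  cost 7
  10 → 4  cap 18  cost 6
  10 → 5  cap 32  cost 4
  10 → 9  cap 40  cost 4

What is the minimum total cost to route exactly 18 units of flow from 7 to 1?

shortest-cost path #1: 7→9→1 push 6 @ unit cost 9 (adds 54)
shortest-cost path #2: 7→10→1 push 5 @ unit cost 12 (adds 60)
shortest-cost path #3: 7→2→0→1 push 7 @ unit cost 18 (adds 126)
total cost = 240

Minimum cost for 18 units: 240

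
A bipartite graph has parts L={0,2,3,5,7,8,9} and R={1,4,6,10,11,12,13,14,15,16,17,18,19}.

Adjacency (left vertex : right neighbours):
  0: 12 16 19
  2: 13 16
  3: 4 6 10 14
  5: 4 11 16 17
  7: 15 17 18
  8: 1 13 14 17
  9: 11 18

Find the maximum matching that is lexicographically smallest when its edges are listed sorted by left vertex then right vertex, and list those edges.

|M| = 7 (so the lex-smallest maximum matching has 7 edges)
process left vertices in ascending order; for each, take the smallest-labelled available neighbour that still permits 7 edges overall, or leave it unmatched if none does
lex-smallest matching: {0-12, 2-13, 3-4, 5-11, 7-15, 8-1, 9-18}

Lex-smallest maximum matching: {(0,12), (2,13), (3,4), (5,11), (7,15), (8,1), (9,18)}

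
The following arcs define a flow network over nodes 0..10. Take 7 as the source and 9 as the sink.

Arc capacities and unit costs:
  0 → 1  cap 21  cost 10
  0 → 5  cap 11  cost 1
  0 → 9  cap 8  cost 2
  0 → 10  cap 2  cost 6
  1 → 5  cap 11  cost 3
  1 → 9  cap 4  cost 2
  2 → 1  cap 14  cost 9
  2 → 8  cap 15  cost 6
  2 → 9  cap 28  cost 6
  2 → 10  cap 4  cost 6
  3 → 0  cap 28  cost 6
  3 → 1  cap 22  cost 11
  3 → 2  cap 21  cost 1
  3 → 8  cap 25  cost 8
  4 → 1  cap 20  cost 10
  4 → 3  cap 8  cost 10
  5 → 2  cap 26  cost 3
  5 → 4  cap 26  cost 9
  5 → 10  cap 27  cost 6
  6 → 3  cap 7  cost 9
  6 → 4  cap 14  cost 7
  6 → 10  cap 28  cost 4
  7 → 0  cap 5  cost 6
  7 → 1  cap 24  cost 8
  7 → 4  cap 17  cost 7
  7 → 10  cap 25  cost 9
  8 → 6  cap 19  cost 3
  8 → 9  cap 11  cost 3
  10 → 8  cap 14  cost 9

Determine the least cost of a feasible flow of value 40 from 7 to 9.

Minimum cost for 40 units: 760

shortest-cost path #1: 7→0→9 push 5 @ unit cost 8 (adds 40)
shortest-cost path #2: 7→1→9 push 4 @ unit cost 10 (adds 40)
shortest-cost path #3: 7→1→5→2→9 push 11 @ unit cost 20 (adds 220)
shortest-cost path #4: 7→10→8→9 push 11 @ unit cost 21 (adds 231)
shortest-cost path #5: 7→4→3→2→9 push 8 @ unit cost 24 (adds 192)
shortest-cost path #6: 7→10→8→6→3→2→9 push 1 @ unit cost 37 (adds 37)
total cost = 760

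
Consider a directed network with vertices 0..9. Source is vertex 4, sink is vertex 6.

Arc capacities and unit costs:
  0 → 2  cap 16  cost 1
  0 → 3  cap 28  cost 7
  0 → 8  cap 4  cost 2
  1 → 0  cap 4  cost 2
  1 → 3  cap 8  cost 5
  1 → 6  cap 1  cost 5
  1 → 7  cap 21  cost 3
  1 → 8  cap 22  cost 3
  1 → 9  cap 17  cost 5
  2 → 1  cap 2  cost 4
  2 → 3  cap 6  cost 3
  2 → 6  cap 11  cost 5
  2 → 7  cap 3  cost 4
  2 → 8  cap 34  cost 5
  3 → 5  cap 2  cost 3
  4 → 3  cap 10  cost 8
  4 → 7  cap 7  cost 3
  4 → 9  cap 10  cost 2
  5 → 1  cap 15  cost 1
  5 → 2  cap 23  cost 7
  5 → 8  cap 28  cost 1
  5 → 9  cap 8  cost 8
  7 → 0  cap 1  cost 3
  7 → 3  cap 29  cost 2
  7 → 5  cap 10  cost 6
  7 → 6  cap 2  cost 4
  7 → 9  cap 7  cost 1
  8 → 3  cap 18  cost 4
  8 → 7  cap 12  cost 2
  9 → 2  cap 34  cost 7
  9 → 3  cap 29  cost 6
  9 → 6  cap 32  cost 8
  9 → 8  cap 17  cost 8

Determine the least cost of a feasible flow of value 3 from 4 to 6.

Minimum cost for 3 units: 24

shortest-cost path #1: 4→7→6 push 2 @ unit cost 7 (adds 14)
shortest-cost path #2: 4→9→6 push 1 @ unit cost 10 (adds 10)
total cost = 24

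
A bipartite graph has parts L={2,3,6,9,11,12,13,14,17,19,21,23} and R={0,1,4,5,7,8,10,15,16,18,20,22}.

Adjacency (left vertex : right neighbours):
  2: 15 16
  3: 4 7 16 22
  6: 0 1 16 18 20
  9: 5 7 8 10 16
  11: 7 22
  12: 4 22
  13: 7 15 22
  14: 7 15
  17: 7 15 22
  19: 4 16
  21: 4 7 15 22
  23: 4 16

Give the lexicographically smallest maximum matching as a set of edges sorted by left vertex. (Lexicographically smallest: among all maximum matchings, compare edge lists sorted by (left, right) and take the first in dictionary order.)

Lex-smallest maximum matching: {(2,15), (3,4), (6,0), (9,5), (11,7), (12,22), (19,16)}

|M| = 7 (so the lex-smallest maximum matching has 7 edges)
process left vertices in ascending order; for each, take the smallest-labelled available neighbour that still permits 7 edges overall, or leave it unmatched if none does
lex-smallest matching: {2-15, 3-4, 6-0, 9-5, 11-7, 12-22, 19-16}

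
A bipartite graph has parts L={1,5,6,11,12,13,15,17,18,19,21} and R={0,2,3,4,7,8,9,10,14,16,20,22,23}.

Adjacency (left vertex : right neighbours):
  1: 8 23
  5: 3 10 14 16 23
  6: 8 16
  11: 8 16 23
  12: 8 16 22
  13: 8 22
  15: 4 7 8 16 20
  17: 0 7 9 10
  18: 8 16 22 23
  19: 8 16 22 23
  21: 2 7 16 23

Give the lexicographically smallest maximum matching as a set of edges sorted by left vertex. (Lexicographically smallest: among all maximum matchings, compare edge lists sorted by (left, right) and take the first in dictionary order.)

Lex-smallest maximum matching: {(1,8), (5,3), (6,16), (11,23), (12,22), (15,4), (17,0), (21,2)}

|M| = 8 (so the lex-smallest maximum matching has 8 edges)
process left vertices in ascending order; for each, take the smallest-labelled available neighbour that still permits 8 edges overall, or leave it unmatched if none does
lex-smallest matching: {1-8, 5-3, 6-16, 11-23, 12-22, 15-4, 17-0, 21-2}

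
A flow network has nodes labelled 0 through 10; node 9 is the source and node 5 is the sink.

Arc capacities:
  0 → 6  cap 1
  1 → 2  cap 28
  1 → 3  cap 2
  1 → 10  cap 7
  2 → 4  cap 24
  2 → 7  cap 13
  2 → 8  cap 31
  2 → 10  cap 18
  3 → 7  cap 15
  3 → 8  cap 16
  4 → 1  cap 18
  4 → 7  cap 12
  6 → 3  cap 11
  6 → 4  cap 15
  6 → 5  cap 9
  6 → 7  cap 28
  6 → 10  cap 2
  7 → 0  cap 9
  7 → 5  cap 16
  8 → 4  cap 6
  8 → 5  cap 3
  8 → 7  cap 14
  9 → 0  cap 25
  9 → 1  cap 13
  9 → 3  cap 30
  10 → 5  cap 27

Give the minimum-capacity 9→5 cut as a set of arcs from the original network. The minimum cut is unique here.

augment #1: 9→0→6→5 push 1
augment #2: 9→1→10→5 push 7
augment #3: 9→3→7→5 push 15
augment #4: 9→3→8→5 push 3
augment #5: 9→1→2→7→5 push 1
augment #6: 9→1→2→10→5 push 5
augment #7: 9→3→8→7→2→10→5 push 1
augment #8: 9→3→8→4→1→2→10→5 push 6
max flow = 39; residual-reachable set from 9 gives S-side
cut edges (S→T): {(0,6), (7,5), (8,4), (8,5), (9,1)} total cap 39

Min-cut arcs: {(0,6), (7,5), (8,4), (8,5), (9,1)} (total capacity 39)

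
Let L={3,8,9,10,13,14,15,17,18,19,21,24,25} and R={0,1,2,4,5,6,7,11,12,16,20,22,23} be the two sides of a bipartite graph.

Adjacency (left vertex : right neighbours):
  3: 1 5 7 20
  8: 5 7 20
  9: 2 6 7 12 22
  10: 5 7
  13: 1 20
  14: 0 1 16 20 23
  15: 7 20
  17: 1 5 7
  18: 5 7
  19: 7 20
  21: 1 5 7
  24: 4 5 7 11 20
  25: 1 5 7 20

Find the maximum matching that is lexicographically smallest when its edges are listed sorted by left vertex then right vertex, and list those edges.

|M| = 7 (so the lex-smallest maximum matching has 7 edges)
process left vertices in ascending order; for each, take the smallest-labelled available neighbour that still permits 7 edges overall, or leave it unmatched if none does
lex-smallest matching: {3-1, 8-5, 9-2, 10-7, 13-20, 14-0, 24-4}

Lex-smallest maximum matching: {(3,1), (8,5), (9,2), (10,7), (13,20), (14,0), (24,4)}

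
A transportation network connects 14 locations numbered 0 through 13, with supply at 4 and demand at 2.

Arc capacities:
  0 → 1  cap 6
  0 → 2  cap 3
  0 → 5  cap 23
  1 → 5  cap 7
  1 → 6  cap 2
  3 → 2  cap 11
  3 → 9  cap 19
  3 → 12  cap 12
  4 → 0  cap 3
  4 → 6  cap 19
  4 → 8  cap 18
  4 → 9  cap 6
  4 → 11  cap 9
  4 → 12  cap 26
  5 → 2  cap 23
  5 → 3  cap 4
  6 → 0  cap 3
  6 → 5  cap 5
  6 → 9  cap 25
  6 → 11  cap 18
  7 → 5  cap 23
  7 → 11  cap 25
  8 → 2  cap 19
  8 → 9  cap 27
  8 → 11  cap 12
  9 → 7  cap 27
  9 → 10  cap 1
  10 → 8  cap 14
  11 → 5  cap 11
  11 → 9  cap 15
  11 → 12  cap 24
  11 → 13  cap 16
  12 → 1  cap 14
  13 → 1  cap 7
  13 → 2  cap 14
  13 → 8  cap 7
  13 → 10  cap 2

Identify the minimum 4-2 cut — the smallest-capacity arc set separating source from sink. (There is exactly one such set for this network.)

augment #1: 4→0→2 push 3
augment #2: 4→8→2 push 18
augment #3: 4→6→5→2 push 5
augment #4: 4→11→5→2 push 9
augment #5: 4→6→0→5→2 push 3
augment #6: 4→6→11→5→2 push 2
augment #7: 4→6→11→13→2 push 9
augment #8: 4→9→7→5→2 push 4
augment #9: 4→9→10→8→2 push 1
augment #10: 4→9→7→5→3→2 push 1
augment #11: 4→12→1→5→3→2 push 3
augment #12: 4→12→1→5→11→13→2 push 4
augment #13: 4→12→1→6→11→13→2 push 1
max flow = 63; residual-reachable set from 4 gives S-side
cut edges (S→T): {(0,2), (5,2), (5,3), (8,2), (13,2)} total cap 63

Min-cut arcs: {(0,2), (5,2), (5,3), (8,2), (13,2)} (total capacity 63)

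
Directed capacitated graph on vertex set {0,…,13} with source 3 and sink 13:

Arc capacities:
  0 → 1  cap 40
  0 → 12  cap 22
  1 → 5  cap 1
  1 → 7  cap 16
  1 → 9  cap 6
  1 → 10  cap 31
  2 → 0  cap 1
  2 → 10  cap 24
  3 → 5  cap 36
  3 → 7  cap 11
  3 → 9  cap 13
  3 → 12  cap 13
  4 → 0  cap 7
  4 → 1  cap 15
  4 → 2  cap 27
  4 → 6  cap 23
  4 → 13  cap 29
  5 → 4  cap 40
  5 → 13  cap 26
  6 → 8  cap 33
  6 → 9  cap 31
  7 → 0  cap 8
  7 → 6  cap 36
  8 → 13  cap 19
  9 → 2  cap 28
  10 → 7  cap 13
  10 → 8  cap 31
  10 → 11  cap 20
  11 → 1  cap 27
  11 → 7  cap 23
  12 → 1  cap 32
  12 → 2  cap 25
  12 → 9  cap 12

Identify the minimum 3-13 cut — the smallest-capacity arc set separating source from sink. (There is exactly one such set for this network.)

augment #1: 3→5→13 push 26
augment #2: 3→5→4→13 push 10
augment #3: 3→7→6→8→13 push 11
augment #4: 3→9→2→10→8→13 push 8
augment #5: 3→12→1→5→4→13 push 1
max flow = 56; residual-reachable set from 3 gives S-side
cut edges (S→T): {(1,5), (3,5), (8,13)} total cap 56

Min-cut arcs: {(1,5), (3,5), (8,13)} (total capacity 56)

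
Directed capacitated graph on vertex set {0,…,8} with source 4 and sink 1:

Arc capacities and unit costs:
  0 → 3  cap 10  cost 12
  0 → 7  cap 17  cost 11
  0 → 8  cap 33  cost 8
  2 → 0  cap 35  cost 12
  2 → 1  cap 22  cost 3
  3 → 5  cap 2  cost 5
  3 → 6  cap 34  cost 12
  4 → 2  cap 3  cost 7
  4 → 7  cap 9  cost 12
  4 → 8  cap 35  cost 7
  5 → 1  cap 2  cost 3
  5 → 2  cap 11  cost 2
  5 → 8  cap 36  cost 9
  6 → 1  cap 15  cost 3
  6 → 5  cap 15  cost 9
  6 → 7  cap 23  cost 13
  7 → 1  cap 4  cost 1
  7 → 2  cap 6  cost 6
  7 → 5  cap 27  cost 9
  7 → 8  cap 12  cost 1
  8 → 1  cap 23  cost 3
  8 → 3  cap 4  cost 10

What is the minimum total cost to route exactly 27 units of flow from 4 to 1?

shortest-cost path #1: 4→8→1 push 23 @ unit cost 10 (adds 230)
shortest-cost path #2: 4→2→1 push 3 @ unit cost 10 (adds 30)
shortest-cost path #3: 4→7→1 push 1 @ unit cost 13 (adds 13)
total cost = 273

Minimum cost for 27 units: 273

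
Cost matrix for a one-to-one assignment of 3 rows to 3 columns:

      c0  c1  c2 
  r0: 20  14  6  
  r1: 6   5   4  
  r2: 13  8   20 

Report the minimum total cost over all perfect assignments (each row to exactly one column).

optimal assignment: row0→col2 (cost 6), row1→col0 (cost 6), row2→col1 (cost 8)
total = 6 + 6 + 8 = 20

Minimum assignment cost: 20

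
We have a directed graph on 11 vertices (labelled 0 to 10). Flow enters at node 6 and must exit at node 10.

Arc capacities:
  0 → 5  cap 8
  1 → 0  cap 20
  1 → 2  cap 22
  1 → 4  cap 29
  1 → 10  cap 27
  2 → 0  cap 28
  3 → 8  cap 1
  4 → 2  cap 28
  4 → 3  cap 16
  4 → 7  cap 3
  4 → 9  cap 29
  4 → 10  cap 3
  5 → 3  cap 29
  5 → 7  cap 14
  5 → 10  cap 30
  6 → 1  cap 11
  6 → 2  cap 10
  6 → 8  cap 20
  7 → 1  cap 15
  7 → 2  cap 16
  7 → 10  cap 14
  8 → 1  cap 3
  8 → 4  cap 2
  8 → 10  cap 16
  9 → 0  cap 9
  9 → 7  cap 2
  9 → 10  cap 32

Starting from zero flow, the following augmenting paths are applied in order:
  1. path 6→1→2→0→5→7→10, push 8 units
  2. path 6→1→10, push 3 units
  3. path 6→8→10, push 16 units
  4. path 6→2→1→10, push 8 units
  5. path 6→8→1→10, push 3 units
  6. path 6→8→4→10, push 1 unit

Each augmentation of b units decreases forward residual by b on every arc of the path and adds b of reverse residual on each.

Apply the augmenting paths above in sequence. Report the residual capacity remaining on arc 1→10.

Residual capacity of (1,10): 13

after path 1 (6→1→2→0→5→7→10, push 8): res(1,10)=27
after path 2 (6→1→10, push 3): res(1,10)=24
after path 3 (6→8→10, push 16): res(1,10)=24
after path 4 (6→2→1→10, push 8): res(1,10)=16
after path 5 (6→8→1→10, push 3): res(1,10)=13
after path 6 (6→8→4→10, push 1): res(1,10)=13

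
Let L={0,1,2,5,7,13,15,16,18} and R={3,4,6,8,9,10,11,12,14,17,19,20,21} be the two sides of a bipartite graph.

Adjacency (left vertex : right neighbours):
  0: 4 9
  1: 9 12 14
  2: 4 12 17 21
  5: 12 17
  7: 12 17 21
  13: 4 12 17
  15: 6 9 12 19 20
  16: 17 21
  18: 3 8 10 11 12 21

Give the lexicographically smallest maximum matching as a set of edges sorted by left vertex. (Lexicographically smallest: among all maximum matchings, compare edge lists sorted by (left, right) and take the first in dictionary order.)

|M| = 8 (so the lex-smallest maximum matching has 8 edges)
process left vertices in ascending order; for each, take the smallest-labelled available neighbour that still permits 8 edges overall, or leave it unmatched if none does
lex-smallest matching: {0-9, 1-14, 2-4, 5-12, 7-17, 15-6, 16-21, 18-3}

Lex-smallest maximum matching: {(0,9), (1,14), (2,4), (5,12), (7,17), (15,6), (16,21), (18,3)}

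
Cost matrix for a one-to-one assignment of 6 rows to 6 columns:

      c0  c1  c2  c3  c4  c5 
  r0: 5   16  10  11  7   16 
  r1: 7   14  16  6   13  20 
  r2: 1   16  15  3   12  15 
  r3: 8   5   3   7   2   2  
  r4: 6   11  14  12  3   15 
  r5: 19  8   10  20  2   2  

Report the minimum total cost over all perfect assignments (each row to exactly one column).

optimal assignment: row0→col2 (cost 10), row1→col3 (cost 6), row2→col0 (cost 1), row3→col1 (cost 5), row4→col4 (cost 3), row5→col5 (cost 2)
total = 10 + 6 + 1 + 5 + 3 + 2 = 27

Minimum assignment cost: 27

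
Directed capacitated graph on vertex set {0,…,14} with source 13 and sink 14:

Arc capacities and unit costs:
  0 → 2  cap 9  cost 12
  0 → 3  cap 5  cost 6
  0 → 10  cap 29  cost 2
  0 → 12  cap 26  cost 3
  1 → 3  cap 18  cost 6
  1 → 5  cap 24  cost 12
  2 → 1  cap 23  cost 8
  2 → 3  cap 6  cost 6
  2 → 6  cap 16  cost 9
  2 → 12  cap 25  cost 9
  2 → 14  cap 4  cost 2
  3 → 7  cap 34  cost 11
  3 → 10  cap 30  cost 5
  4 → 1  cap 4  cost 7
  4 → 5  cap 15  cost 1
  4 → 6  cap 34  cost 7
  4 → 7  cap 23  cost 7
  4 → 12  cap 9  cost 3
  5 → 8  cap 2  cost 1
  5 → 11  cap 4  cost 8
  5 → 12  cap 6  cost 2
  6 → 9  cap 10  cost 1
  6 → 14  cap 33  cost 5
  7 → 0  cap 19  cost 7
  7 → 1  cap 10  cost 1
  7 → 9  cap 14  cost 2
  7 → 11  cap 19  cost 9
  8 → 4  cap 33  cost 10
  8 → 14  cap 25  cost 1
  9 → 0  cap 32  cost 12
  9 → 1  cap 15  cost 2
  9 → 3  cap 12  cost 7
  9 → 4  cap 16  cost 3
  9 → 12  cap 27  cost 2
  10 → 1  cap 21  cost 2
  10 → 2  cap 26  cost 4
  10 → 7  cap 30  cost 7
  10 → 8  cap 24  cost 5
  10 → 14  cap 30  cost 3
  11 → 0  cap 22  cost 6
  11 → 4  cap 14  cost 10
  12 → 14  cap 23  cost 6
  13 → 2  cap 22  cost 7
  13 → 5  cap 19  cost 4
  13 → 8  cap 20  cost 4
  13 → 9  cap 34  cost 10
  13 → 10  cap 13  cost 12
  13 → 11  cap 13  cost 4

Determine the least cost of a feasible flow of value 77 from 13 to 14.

Minimum cost for 77 units: 958

shortest-cost path #1: 13→8→14 push 20 @ unit cost 5 (adds 100)
shortest-cost path #2: 13→5→8→14 push 2 @ unit cost 6 (adds 12)
shortest-cost path #3: 13→2→14 push 4 @ unit cost 9 (adds 36)
shortest-cost path #4: 13→5→12→14 push 6 @ unit cost 12 (adds 72)
shortest-cost path #5: 13→10→14 push 13 @ unit cost 15 (adds 195)
shortest-cost path #6: 13→11→0→10→14 push 13 @ unit cost 15 (adds 195)
shortest-cost path #7: 13→9→12→14 push 17 @ unit cost 18 (adds 306)
shortest-cost path #8: 13→2→6→14 push 2 @ unit cost 21 (adds 42)
total cost = 958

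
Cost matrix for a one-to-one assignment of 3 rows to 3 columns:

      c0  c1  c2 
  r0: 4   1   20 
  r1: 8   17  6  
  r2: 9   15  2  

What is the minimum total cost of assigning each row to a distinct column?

optimal assignment: row0→col1 (cost 1), row1→col0 (cost 8), row2→col2 (cost 2)
total = 1 + 8 + 2 = 11

Minimum assignment cost: 11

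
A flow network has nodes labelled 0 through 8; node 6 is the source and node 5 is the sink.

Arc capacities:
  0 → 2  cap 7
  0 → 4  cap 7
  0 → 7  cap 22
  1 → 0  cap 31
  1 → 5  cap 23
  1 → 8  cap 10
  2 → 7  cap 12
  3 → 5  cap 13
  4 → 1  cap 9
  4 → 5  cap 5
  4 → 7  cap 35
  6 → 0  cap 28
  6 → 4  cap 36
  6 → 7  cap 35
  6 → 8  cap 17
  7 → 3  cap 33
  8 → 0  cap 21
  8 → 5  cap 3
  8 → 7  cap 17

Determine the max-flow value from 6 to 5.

Maximum flow value: 30

augment #1: 6→4→5 bottleneck 5, total now 5
augment #2: 6→8→5 bottleneck 3, total now 8
augment #3: 6→4→1→5 bottleneck 9, total now 17
augment #4: 6→7→3→5 bottleneck 13, total now 30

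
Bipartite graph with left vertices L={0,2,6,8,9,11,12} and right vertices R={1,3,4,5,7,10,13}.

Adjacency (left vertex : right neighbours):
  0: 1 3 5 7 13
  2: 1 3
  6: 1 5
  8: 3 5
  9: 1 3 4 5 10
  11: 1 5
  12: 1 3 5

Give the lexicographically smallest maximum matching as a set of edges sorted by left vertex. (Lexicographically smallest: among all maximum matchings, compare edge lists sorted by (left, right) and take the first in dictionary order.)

Lex-smallest maximum matching: {(0,7), (2,1), (6,5), (8,3), (9,4)}

|M| = 5 (so the lex-smallest maximum matching has 5 edges)
process left vertices in ascending order; for each, take the smallest-labelled available neighbour that still permits 5 edges overall, or leave it unmatched if none does
lex-smallest matching: {0-7, 2-1, 6-5, 8-3, 9-4}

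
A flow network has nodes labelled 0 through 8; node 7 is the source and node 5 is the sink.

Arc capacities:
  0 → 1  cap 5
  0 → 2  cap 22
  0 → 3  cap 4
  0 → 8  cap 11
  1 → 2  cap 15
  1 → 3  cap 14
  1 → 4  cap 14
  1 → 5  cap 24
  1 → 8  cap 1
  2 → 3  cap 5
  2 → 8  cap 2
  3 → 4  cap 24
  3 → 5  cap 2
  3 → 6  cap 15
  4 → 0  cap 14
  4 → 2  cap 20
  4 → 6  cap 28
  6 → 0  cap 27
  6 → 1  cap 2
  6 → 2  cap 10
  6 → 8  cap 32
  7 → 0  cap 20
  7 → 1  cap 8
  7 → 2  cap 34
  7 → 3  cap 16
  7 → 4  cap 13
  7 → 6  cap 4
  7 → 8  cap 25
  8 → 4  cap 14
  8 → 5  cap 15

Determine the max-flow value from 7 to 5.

Maximum flow value: 32

augment #1: 7→1→5 bottleneck 8, total now 8
augment #2: 7→3→5 bottleneck 2, total now 10
augment #3: 7→8→5 bottleneck 15, total now 25
augment #4: 7→0→1→5 bottleneck 5, total now 30
augment #5: 7→6→1→5 bottleneck 2, total now 32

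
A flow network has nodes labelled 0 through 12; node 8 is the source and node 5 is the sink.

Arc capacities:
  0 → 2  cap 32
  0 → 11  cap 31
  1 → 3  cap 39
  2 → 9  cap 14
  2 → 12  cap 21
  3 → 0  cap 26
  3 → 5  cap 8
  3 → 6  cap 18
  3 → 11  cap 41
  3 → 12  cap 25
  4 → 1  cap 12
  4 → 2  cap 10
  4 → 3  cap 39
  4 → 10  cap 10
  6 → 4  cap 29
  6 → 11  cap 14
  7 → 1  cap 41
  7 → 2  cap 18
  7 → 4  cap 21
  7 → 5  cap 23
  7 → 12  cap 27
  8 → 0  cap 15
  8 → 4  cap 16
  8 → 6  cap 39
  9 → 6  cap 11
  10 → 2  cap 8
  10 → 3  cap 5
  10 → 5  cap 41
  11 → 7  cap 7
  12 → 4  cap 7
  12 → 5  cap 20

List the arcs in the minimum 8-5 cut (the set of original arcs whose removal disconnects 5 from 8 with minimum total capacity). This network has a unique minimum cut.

augment #1: 8→4→3→5 push 8
augment #2: 8→4→10→5 push 8
augment #3: 8→0→2→12→5 push 15
augment #4: 8→6→4→10→5 push 2
augment #5: 8→6→11→7→5 push 7
augment #6: 8→6→4→2→12→5 push 5
max flow = 45; residual-reachable set from 8 gives S-side
cut edges (S→T): {(3,5), (4,10), (11,7), (12,5)} total cap 45

Min-cut arcs: {(3,5), (4,10), (11,7), (12,5)} (total capacity 45)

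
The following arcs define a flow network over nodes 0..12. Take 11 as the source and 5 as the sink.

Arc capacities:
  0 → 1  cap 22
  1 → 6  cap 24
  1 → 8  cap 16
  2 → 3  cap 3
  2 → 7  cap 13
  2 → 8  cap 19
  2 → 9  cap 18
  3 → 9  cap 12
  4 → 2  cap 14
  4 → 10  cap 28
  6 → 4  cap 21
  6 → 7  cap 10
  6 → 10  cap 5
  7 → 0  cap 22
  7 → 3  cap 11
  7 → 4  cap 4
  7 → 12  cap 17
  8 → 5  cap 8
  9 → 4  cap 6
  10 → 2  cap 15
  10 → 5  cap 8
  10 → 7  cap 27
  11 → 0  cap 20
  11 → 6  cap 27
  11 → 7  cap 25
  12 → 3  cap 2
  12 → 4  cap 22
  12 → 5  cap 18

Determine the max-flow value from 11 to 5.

augment #1: 11→6→10→5 bottleneck 5, total now 5
augment #2: 11→7→12→5 bottleneck 17, total now 22
augment #3: 11→0→1→8→5 bottleneck 8, total now 30
augment #4: 11→6→4→10→5 bottleneck 3, total now 33

Maximum flow value: 33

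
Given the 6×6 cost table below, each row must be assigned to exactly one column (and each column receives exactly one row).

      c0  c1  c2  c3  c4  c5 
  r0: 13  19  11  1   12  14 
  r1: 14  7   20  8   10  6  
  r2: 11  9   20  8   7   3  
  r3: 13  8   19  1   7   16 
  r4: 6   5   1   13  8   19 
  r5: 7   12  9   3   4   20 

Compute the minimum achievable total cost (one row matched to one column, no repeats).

optimal assignment: row0→col3 (cost 1), row1→col1 (cost 7), row2→col5 (cost 3), row3→col4 (cost 7), row4→col2 (cost 1), row5→col0 (cost 7)
total = 1 + 7 + 3 + 7 + 1 + 7 = 26

Minimum assignment cost: 26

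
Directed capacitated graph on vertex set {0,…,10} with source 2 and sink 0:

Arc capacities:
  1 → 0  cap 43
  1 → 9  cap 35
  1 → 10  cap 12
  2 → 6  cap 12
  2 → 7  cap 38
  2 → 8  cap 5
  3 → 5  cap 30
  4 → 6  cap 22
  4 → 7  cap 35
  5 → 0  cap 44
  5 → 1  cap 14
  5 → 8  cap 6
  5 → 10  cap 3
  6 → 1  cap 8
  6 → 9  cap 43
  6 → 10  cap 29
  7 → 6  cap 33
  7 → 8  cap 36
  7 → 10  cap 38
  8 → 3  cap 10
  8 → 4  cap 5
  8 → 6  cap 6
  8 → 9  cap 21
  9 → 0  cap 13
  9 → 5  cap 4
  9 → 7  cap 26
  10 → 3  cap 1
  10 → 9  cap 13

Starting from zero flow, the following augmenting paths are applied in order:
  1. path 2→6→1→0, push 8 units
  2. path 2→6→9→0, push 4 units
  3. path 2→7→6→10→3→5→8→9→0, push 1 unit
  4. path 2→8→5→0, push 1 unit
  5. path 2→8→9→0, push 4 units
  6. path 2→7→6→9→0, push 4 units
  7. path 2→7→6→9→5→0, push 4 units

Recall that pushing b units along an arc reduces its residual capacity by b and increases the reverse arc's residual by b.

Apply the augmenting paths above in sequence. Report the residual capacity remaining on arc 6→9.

Residual capacity of (6,9): 31

after path 1 (2→6→1→0, push 8): res(6,9)=43
after path 2 (2→6→9→0, push 4): res(6,9)=39
after path 3 (2→7→6→10→3→5→8→9→0, push 1): res(6,9)=39
after path 4 (2→8→5→0, push 1): res(6,9)=39
after path 5 (2→8→9→0, push 4): res(6,9)=39
after path 6 (2→7→6→9→0, push 4): res(6,9)=35
after path 7 (2→7→6→9→5→0, push 4): res(6,9)=31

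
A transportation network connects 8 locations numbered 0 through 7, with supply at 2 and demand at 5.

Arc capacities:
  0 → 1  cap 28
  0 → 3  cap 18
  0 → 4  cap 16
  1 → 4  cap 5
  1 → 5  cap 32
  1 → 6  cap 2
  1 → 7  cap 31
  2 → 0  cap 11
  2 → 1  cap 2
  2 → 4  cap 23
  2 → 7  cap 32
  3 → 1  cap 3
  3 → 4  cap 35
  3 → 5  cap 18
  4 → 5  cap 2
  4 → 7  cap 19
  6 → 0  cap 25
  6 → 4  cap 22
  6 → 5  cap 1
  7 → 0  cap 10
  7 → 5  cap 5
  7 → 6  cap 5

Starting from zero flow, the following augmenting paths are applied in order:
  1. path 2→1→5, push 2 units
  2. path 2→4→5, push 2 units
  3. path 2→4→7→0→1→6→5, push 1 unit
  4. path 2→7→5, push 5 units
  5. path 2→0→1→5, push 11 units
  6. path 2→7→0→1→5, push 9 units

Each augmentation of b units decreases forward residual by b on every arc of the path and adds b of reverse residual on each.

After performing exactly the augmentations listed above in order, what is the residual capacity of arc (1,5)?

after path 1 (2→1→5, push 2): res(1,5)=30
after path 2 (2→4→5, push 2): res(1,5)=30
after path 3 (2→4→7→0→1→6→5, push 1): res(1,5)=30
after path 4 (2→7→5, push 5): res(1,5)=30
after path 5 (2→0→1→5, push 11): res(1,5)=19
after path 6 (2→7→0→1→5, push 9): res(1,5)=10

Residual capacity of (1,5): 10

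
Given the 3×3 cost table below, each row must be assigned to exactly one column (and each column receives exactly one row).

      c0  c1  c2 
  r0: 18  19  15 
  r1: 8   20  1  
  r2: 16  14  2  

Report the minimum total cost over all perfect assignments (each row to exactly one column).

Minimum assignment cost: 29

optimal assignment: row0→col1 (cost 19), row1→col0 (cost 8), row2→col2 (cost 2)
total = 19 + 8 + 2 = 29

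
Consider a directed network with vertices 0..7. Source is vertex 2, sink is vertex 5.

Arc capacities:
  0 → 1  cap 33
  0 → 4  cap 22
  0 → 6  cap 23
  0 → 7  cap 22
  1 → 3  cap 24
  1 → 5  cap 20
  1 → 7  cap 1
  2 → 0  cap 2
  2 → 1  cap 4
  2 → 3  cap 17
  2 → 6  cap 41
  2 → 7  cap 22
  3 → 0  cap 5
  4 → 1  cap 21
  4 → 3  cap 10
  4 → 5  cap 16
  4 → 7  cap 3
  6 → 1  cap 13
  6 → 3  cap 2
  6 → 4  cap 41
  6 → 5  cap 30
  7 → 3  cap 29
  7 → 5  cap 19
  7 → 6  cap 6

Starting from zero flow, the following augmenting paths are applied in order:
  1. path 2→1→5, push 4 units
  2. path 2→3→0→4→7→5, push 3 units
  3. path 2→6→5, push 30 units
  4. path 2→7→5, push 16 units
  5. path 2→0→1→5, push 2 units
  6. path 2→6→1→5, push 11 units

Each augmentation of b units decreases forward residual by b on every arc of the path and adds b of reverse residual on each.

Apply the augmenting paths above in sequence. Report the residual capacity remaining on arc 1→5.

after path 1 (2→1→5, push 4): res(1,5)=16
after path 2 (2→3→0→4→7→5, push 3): res(1,5)=16
after path 3 (2→6→5, push 30): res(1,5)=16
after path 4 (2→7→5, push 16): res(1,5)=16
after path 5 (2→0→1→5, push 2): res(1,5)=14
after path 6 (2→6→1→5, push 11): res(1,5)=3

Residual capacity of (1,5): 3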